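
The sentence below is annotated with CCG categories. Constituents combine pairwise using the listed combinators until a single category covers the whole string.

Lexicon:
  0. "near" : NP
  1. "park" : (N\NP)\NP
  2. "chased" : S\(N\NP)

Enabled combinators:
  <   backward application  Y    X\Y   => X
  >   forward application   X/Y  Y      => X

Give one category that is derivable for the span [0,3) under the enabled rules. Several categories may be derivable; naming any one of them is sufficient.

[0,3] S   <
  [0,2] N\NP   <
    [0,1] "near" : NP
    [1,2] "park" : (N\NP)\NP
  [2,3] "chased" : S\(N\NP)

S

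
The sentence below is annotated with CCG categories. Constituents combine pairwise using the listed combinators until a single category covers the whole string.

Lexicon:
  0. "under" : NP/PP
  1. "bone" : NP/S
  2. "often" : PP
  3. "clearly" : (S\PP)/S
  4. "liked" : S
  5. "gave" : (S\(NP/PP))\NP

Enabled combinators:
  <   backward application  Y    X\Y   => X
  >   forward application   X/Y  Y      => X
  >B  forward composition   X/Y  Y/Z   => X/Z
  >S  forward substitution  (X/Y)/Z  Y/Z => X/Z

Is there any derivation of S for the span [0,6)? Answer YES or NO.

YES

[0,6] S   <
  [0,1] "under" : NP/PP
  [1,6] S\(NP/PP)   <
    [1,5] NP   >
      [1,2] "bone" : NP/S
      [2,5] S   <
        [2,3] "often" : PP
        [3,5] S\PP   >
          [3,4] "clearly" : (S\PP)/S
          [4,5] "liked" : S
    [5,6] "gave" : (S\(NP/PP))\NP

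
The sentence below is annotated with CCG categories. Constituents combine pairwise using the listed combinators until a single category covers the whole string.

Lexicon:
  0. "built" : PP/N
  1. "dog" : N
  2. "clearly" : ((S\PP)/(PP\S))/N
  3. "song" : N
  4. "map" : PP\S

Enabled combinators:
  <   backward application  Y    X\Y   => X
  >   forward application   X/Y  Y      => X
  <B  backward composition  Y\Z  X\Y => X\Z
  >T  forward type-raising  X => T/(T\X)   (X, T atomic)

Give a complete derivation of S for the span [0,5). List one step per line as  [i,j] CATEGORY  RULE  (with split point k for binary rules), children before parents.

[0,1] PP/N  lex  "built"
[1,2] N  lex  "dog"
[0,2] PP  >  k=1
[2,3] ((S\PP)/(PP\S))/N  lex  "clearly"
[3,4] N  lex  "song"
[2,4] (S\PP)/(PP\S)  >  k=3
[4,5] PP\S  lex  "map"
[2,5] S\PP  >  k=4
[0,5] S  <  k=2

[0,5] S   <
  [0,2] PP   >
    [0,1] "built" : PP/N
    [1,2] "dog" : N
  [2,5] S\PP   >
    [2,4] (S\PP)/(PP\S)   >
      [2,3] "clearly" : ((S\PP)/(PP\S))/N
      [3,4] "song" : N
    [4,5] "map" : PP\S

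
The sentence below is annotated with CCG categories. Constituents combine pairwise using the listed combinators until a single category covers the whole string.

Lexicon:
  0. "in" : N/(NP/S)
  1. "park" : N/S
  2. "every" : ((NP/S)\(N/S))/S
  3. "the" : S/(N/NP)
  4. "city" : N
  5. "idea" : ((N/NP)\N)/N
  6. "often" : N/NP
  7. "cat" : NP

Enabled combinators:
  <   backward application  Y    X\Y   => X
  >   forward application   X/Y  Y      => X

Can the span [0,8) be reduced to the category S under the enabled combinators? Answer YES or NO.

N/(NP/S) N/S ((NP/S)\(N/S))/S S/(N/NP) N ((N/NP)\N)/N N/NP NP
CKY chart[0,8] = {N}; S ∉ chart

NO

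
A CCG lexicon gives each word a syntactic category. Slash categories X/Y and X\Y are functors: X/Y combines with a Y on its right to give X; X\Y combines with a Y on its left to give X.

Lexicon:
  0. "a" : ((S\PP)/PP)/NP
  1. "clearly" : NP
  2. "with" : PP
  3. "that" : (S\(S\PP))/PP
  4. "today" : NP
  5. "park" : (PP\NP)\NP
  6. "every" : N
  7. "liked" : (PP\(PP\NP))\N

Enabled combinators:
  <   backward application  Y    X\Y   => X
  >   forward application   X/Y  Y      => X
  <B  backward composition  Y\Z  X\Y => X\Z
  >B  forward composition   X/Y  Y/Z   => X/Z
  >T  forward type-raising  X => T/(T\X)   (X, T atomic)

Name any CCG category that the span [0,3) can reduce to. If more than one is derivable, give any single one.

S\PP

[0,8] S   <
  [0,3] S\PP   >
    [0,2] (S\PP)/PP   >
      [0,1] "a" : ((S\PP)/PP)/NP
      [1,2] "clearly" : NP
    [2,3] "with" : PP
  [3,8] S\(S\PP)   >
    [3,4] "that" : (S\(S\PP))/PP
    [4,8] PP   <
      [4,6] PP\NP   <
        [4,5] "today" : NP
        [5,6] "park" : (PP\NP)\NP
      [6,8] PP\(PP\NP)   <
        [6,7] "every" : N
        [7,8] "liked" : (PP\(PP\NP))\N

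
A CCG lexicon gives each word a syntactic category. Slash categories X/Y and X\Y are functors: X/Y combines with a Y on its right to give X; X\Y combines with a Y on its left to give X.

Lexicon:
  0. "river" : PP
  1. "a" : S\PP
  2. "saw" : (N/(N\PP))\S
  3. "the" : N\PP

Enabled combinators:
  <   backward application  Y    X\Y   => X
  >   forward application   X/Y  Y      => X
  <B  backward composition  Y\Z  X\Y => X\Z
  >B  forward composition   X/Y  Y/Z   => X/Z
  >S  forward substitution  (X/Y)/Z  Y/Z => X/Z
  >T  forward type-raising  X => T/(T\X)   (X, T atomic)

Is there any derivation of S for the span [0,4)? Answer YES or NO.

PP S\PP (N/(N\PP))\S N\PP
CKY chart[0,4] = {N, N/(N\N), NP/(NP\N), PP/(PP\N), S/(S\N)}; S ∉ chart

NO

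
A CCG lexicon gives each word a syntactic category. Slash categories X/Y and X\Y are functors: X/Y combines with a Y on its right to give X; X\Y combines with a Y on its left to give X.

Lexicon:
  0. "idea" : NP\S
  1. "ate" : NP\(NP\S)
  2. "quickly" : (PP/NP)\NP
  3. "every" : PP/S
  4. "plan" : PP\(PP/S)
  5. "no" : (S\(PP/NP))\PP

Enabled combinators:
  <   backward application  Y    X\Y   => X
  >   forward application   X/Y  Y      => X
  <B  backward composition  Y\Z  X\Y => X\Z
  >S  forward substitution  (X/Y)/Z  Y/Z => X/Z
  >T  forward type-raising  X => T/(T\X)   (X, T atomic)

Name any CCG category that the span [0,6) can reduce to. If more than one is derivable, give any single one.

[0,6] S   <
  [0,3] PP/NP   <
    [0,2] NP   <
      [0,1] "idea" : NP\S
      [1,2] "ate" : NP\(NP\S)
    [2,3] "quickly" : (PP/NP)\NP
  [3,6] S\(PP/NP)   <
    [3,5] PP   <
      [3,4] "every" : PP/S
      [4,5] "plan" : PP\(PP/S)
    [5,6] "no" : (S\(PP/NP))\PP

S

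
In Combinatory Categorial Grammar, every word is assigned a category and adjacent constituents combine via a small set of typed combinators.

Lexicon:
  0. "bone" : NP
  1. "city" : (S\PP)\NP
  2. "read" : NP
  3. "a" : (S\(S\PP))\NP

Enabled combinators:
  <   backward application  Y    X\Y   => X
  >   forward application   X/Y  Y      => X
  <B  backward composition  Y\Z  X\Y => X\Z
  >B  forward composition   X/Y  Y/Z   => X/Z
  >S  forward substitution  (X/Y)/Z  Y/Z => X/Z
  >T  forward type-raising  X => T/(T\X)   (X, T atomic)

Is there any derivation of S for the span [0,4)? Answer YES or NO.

YES

[0,4] S   <
  [0,2] S\PP   <
    [0,1] "bone" : NP
    [1,2] "city" : (S\PP)\NP
  [2,4] S\(S\PP)   <
    [2,3] "read" : NP
    [3,4] "a" : (S\(S\PP))\NP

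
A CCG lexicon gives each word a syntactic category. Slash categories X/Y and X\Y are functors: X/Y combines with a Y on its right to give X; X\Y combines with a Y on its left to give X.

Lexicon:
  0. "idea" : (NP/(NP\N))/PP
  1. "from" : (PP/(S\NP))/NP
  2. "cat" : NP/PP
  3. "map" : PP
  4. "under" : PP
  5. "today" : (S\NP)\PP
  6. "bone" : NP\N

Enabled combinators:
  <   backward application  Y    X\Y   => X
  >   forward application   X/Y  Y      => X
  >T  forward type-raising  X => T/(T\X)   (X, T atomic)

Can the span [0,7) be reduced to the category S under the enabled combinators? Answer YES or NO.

(NP/(NP\N))/PP (PP/(S\NP))/NP NP/PP PP PP (S\NP)\PP NP\N
CKY chart[0,7] = {N/(N\NP), NP, NP/(NP\NP), PP/(PP\NP), S/(S\NP)}; S ∉ chart

NO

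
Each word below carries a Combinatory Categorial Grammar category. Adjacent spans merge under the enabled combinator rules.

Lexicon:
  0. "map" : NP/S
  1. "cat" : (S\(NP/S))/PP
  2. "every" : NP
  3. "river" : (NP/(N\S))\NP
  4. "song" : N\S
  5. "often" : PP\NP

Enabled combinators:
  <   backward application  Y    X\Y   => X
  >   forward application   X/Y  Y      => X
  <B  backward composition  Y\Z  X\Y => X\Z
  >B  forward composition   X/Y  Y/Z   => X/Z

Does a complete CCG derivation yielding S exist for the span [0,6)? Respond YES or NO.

[0,6] S   <
  [0,1] "map" : NP/S
  [1,6] S\(NP/S)   >
    [1,2] "cat" : (S\(NP/S))/PP
    [2,6] PP   <
      [2,5] NP   >
        [2,4] NP/(N\S)   <
          [2,3] "every" : NP
          [3,4] "river" : (NP/(N\S))\NP
        [4,5] "song" : N\S
      [5,6] "often" : PP\NP

YES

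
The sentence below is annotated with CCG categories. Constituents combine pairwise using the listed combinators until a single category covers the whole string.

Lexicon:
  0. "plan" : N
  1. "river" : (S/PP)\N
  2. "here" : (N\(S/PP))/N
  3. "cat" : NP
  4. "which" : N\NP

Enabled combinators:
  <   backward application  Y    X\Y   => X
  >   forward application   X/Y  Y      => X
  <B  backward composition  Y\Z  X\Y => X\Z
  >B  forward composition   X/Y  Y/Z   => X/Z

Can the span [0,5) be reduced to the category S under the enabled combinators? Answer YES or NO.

NO

N (S/PP)\N (N\(S/PP))/N NP N\NP
CKY chart[0,5] = {N}; S ∉ chart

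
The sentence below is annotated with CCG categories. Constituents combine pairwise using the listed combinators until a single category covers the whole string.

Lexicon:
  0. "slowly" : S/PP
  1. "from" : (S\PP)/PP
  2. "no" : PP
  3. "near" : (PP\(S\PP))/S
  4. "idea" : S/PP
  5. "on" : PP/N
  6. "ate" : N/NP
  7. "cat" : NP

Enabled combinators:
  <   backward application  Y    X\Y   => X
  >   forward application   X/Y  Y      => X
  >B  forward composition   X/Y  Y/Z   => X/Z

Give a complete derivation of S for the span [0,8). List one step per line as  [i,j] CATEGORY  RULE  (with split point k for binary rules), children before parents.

[0,1] S/PP  lex  "slowly"
[1,2] (S\PP)/PP  lex  "from"
[2,3] PP  lex  "no"
[1,3] S\PP  >  k=2
[3,4] (PP\(S\PP))/S  lex  "near"
[4,5] S/PP  lex  "idea"
[5,6] PP/N  lex  "on"
[4,6] S/N  >B  k=5
[6,7] N/NP  lex  "ate"
[7,8] NP  lex  "cat"
[6,8] N  >  k=7
[4,8] S  >  k=6
[3,8] PP\(S\PP)  >  k=4
[1,8] PP  <  k=3
[0,8] S  >  k=1

[0,8] S   >
  [0,1] "slowly" : S/PP
  [1,8] PP   <
    [1,3] S\PP   >
      [1,2] "from" : (S\PP)/PP
      [2,3] "no" : PP
    [3,8] PP\(S\PP)   >
      [3,4] "near" : (PP\(S\PP))/S
      [4,8] S   >
        [4,6] S/N   >B
          [4,5] "idea" : S/PP
          [5,6] "on" : PP/N
        [6,8] N   >
          [6,7] "ate" : N/NP
          [7,8] "cat" : NP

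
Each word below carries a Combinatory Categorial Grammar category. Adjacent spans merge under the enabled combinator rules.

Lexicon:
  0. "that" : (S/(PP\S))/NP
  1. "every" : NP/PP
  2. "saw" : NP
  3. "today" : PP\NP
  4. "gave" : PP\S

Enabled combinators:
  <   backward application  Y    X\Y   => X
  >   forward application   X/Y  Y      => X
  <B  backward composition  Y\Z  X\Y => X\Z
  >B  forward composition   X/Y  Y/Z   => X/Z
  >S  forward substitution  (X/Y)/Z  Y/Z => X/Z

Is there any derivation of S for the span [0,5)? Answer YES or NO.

[0,5] S   >
  [0,4] S/(PP\S)   >
    [0,1] "that" : (S/(PP\S))/NP
    [1,4] NP   >
      [1,2] "every" : NP/PP
      [2,4] PP   <
        [2,3] "saw" : NP
        [3,4] "today" : PP\NP
  [4,5] "gave" : PP\S

YES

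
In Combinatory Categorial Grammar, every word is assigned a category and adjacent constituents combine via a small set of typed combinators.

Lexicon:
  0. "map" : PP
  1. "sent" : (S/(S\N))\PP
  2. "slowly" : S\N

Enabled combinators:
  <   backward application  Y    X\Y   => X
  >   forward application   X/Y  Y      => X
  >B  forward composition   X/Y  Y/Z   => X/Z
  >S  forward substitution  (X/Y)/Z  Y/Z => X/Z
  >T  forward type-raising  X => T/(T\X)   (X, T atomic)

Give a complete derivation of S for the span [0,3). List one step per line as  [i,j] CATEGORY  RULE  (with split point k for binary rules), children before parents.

[0,1] PP  lex  "map"
[1,2] (S/(S\N))\PP  lex  "sent"
[0,2] S/(S\N)  <  k=1
[2,3] S\N  lex  "slowly"
[0,3] S  >  k=2

[0,3] S   >
  [0,2] S/(S\N)   <
    [0,1] "map" : PP
    [1,2] "sent" : (S/(S\N))\PP
  [2,3] "slowly" : S\N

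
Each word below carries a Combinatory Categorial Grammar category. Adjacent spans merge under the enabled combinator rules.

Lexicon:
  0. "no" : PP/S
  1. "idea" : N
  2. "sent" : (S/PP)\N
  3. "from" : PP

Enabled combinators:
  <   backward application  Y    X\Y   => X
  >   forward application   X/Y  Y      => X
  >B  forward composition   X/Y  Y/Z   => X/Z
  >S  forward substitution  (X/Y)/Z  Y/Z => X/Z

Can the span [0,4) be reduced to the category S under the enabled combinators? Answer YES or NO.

PP/S N (S/PP)\N PP
CKY chart[0,4] = {PP}; S ∉ chart

NO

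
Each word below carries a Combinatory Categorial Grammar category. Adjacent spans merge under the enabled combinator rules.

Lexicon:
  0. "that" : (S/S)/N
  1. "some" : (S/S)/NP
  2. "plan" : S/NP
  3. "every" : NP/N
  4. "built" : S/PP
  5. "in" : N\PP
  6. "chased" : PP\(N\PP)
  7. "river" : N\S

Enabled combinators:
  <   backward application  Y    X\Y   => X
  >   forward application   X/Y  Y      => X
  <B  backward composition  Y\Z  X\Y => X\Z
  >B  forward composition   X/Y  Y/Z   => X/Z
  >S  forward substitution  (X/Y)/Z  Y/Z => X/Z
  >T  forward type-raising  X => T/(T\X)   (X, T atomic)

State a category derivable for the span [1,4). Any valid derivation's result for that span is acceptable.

S/N

[0,8] S   >
  [0,4] S/N   >S
    [0,1] "that" : (S/S)/N
    [1,4] S/N   >B
      [1,3] S/NP   >S
        [1,2] "some" : (S/S)/NP
        [2,3] "plan" : S/NP
      [3,4] "every" : NP/N
  [4,8] N   <
    [4,7] S   >
      [4,5] "built" : S/PP
      [5,7] PP   <
        [5,6] "in" : N\PP
        [6,7] "chased" : PP\(N\PP)
    [7,8] "river" : N\S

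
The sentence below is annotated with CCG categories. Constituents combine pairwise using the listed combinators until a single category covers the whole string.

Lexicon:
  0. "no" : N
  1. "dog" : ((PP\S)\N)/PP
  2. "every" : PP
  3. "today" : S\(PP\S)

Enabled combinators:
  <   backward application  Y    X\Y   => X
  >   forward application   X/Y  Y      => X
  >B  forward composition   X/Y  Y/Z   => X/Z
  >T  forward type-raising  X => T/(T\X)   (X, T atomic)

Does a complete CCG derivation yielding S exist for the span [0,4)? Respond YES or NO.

YES

[0,4] S   <
  [0,3] PP\S   <
    [0,1] "no" : N
    [1,3] (PP\S)\N   >
      [1,2] "dog" : ((PP\S)\N)/PP
      [2,3] "every" : PP
  [3,4] "today" : S\(PP\S)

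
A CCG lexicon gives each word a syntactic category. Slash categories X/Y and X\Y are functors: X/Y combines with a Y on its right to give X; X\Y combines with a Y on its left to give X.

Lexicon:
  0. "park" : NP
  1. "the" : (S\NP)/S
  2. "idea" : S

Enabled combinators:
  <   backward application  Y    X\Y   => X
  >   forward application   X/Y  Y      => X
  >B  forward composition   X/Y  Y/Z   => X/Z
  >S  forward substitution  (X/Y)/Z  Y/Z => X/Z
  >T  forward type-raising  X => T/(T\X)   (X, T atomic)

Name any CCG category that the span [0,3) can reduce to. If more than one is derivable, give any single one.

[0,3] S   <
  [0,1] "park" : NP
  [1,3] S\NP   >
    [1,2] "the" : (S\NP)/S
    [2,3] "idea" : S

S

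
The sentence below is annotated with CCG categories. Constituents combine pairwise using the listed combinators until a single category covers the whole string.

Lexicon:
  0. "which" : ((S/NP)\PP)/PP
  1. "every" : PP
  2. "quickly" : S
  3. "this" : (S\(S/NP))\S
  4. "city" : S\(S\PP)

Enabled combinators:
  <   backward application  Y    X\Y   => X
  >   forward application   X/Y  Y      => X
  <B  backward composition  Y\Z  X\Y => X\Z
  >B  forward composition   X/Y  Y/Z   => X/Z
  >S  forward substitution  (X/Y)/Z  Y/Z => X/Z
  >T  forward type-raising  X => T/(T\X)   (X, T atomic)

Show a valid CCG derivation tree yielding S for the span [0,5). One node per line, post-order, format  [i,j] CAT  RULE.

[0,5] S   <
  [0,4] S\PP   <B
    [0,2] (S/NP)\PP   >
      [0,1] "which" : ((S/NP)\PP)/PP
      [1,2] "every" : PP
    [2,4] S\(S/NP)   <
      [2,3] "quickly" : S
      [3,4] "this" : (S\(S/NP))\S
  [4,5] "city" : S\(S\PP)

[0,1] ((S/NP)\PP)/PP  lex  "which"
[1,2] PP  lex  "every"
[0,2] (S/NP)\PP  >  k=1
[2,3] S  lex  "quickly"
[3,4] (S\(S/NP))\S  lex  "this"
[2,4] S\(S/NP)  <  k=3
[0,4] S\PP  <B  k=2
[4,5] S\(S\PP)  lex  "city"
[0,5] S  <  k=4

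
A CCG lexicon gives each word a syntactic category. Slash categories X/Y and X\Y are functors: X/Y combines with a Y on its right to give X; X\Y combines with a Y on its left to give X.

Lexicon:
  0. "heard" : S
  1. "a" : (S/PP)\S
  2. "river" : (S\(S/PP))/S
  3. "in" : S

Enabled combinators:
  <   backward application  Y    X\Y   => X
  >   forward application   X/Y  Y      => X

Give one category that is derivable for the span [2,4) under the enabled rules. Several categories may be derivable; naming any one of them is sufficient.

[0,4] S   <
  [0,2] S/PP   <
    [0,1] "heard" : S
    [1,2] "a" : (S/PP)\S
  [2,4] S\(S/PP)   >
    [2,3] "river" : (S\(S/PP))/S
    [3,4] "in" : S

S\(S/PP)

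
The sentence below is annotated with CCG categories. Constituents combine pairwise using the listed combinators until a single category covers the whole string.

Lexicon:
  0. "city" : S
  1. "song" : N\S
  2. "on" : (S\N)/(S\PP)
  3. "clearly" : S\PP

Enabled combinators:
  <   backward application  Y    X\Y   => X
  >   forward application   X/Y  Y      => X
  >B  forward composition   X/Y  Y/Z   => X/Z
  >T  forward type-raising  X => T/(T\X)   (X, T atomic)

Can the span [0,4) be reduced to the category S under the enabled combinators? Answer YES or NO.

YES

[0,4] S   <
  [0,2] N   <
    [0,1] "city" : S
    [1,2] "song" : N\S
  [2,4] S\N   >
    [2,3] "on" : (S\N)/(S\PP)
    [3,4] "clearly" : S\PP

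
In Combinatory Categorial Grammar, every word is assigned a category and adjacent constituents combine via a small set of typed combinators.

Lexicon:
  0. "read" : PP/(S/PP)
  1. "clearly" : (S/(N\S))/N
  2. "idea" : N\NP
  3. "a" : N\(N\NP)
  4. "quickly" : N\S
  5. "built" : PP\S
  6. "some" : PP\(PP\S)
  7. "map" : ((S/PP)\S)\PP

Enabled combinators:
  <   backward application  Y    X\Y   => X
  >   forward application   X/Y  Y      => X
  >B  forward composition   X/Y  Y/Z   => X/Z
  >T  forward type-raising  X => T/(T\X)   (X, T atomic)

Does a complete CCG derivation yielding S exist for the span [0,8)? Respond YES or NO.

NO

PP/(S/PP) (S/(N\S))/N N\NP N\(N\NP) N\S PP\S PP\(PP\S) ((S/PP)\S)\PP
CKY chart[0,8] = {N/(N\PP), NP/(NP\PP), PP, PP/(PP\PP), S/(S\PP)}; S ∉ chart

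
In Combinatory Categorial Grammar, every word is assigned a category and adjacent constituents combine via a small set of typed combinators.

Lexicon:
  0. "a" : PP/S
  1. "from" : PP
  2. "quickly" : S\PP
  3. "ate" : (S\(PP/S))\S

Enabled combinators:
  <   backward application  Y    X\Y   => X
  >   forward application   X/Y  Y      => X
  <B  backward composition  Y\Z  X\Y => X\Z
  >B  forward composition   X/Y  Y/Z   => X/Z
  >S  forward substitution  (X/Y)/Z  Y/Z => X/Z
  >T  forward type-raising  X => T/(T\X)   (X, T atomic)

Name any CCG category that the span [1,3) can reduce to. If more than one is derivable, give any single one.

S

[0,4] S   <
  [0,1] "a" : PP/S
  [1,4] S\(PP/S)   <
    [1,3] S   <
      [1,2] "from" : PP
      [2,3] "quickly" : S\PP
    [3,4] "ate" : (S\(PP/S))\S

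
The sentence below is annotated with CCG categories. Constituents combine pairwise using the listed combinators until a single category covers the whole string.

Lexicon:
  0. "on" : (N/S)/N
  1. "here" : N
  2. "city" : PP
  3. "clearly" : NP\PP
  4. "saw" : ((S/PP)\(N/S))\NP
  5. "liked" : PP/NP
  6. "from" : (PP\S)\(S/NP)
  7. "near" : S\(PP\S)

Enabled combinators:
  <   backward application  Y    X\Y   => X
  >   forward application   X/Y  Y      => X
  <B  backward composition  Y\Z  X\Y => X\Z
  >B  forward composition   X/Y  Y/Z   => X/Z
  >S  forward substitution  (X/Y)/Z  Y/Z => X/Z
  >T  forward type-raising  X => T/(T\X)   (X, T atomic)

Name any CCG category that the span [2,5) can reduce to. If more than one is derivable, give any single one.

[0,8] S   <
  [0,7] PP\S   <
    [0,6] S/NP   >B
      [0,5] S/PP   <
        [0,2] N/S   >
          [0,1] "on" : (N/S)/N
          [1,2] "here" : N
        [2,5] (S/PP)\(N/S)   <
          [2,4] NP   <
            [2,3] "city" : PP
            [3,4] "clearly" : NP\PP
          [4,5] "saw" : ((S/PP)\(N/S))\NP
      [5,6] "liked" : PP/NP
    [6,7] "from" : (PP\S)\(S/NP)
  [7,8] "near" : S\(PP\S)

(S/PP)\(N/S)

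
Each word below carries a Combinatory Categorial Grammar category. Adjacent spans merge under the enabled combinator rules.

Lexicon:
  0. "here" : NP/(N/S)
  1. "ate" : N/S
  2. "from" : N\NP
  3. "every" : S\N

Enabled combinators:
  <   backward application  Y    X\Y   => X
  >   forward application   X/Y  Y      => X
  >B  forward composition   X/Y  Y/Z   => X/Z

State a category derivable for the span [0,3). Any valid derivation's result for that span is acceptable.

N

[0,4] S   <
  [0,3] N   <
    [0,2] NP   >
      [0,1] "here" : NP/(N/S)
      [1,2] "ate" : N/S
    [2,3] "from" : N\NP
  [3,4] "every" : S\N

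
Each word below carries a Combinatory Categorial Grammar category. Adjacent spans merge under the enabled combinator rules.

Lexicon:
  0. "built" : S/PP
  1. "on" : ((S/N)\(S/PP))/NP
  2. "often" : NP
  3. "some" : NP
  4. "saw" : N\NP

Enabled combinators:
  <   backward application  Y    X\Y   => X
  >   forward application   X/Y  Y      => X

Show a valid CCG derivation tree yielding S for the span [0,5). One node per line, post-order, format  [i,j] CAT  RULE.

[0,5] S   >
  [0,3] S/N   <
    [0,1] "built" : S/PP
    [1,3] (S/N)\(S/PP)   >
      [1,2] "on" : ((S/N)\(S/PP))/NP
      [2,3] "often" : NP
  [3,5] N   <
    [3,4] "some" : NP
    [4,5] "saw" : N\NP

[0,1] S/PP  lex  "built"
[1,2] ((S/N)\(S/PP))/NP  lex  "on"
[2,3] NP  lex  "often"
[1,3] (S/N)\(S/PP)  >  k=2
[0,3] S/N  <  k=1
[3,4] NP  lex  "some"
[4,5] N\NP  lex  "saw"
[3,5] N  <  k=4
[0,5] S  >  k=3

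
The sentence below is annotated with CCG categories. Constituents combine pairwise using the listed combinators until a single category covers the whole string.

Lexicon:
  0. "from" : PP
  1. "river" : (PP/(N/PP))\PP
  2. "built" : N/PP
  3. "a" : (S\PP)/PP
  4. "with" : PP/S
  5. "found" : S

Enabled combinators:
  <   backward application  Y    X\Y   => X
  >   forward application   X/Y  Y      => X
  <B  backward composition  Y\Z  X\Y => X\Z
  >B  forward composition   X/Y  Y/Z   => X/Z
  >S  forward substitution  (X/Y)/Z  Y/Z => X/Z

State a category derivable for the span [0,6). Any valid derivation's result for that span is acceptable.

[0,6] S   <
  [0,3] PP   >
    [0,2] PP/(N/PP)   <
      [0,1] "from" : PP
      [1,2] "river" : (PP/(N/PP))\PP
    [2,3] "built" : N/PP
  [3,6] S\PP   >
    [3,4] "a" : (S\PP)/PP
    [4,6] PP   >
      [4,5] "with" : PP/S
      [5,6] "found" : S

S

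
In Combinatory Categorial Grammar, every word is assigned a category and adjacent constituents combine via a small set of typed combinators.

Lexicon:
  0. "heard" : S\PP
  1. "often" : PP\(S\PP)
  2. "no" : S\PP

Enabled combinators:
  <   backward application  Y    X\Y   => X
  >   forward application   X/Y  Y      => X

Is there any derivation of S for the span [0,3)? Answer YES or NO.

[0,3] S   <
  [0,2] PP   <
    [0,1] "heard" : S\PP
    [1,2] "often" : PP\(S\PP)
  [2,3] "no" : S\PP

YES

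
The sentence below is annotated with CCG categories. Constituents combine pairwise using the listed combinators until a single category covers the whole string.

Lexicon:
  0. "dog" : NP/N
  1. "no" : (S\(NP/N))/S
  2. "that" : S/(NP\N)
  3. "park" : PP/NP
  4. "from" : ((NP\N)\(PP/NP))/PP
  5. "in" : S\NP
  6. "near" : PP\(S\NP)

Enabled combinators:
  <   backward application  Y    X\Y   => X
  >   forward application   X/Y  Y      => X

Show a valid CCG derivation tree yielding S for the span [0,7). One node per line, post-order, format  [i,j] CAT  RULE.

[0,7] S   <
  [0,1] "dog" : NP/N
  [1,7] S\(NP/N)   >
    [1,2] "no" : (S\(NP/N))/S
    [2,7] S   >
      [2,3] "that" : S/(NP\N)
      [3,7] NP\N   <
        [3,4] "park" : PP/NP
        [4,7] (NP\N)\(PP/NP)   >
          [4,5] "from" : ((NP\N)\(PP/NP))/PP
          [5,7] PP   <
            [5,6] "in" : S\NP
            [6,7] "near" : PP\(S\NP)

[0,1] NP/N  lex  "dog"
[1,2] (S\(NP/N))/S  lex  "no"
[2,3] S/(NP\N)  lex  "that"
[3,4] PP/NP  lex  "park"
[4,5] ((NP\N)\(PP/NP))/PP  lex  "from"
[5,6] S\NP  lex  "in"
[6,7] PP\(S\NP)  lex  "near"
[5,7] PP  <  k=6
[4,7] (NP\N)\(PP/NP)  >  k=5
[3,7] NP\N  <  k=4
[2,7] S  >  k=3
[1,7] S\(NP/N)  >  k=2
[0,7] S  <  k=1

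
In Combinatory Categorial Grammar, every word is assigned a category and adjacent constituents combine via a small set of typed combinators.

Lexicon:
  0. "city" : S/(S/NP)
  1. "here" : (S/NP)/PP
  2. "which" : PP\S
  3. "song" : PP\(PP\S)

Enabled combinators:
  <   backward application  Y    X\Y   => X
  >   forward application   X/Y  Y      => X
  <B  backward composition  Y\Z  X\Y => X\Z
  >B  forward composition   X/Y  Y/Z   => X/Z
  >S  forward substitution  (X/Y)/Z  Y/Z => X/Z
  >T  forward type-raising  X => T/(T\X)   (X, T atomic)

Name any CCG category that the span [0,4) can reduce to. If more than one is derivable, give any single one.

S

[0,4] S   >
  [0,2] S/PP   >B
    [0,1] "city" : S/(S/NP)
    [1,2] "here" : (S/NP)/PP
  [2,4] PP   <
    [2,3] "which" : PP\S
    [3,4] "song" : PP\(PP\S)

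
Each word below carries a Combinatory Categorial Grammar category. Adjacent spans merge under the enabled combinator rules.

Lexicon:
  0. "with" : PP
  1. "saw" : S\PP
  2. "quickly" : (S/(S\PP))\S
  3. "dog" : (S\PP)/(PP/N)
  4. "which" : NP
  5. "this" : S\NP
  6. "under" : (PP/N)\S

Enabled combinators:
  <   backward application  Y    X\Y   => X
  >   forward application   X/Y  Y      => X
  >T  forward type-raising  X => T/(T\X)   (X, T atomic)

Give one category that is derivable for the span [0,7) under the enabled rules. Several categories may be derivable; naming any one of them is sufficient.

[0,7] S   >
  [0,3] S/(S\PP)   <
    [0,2] S   <
      [0,1] "with" : PP
      [1,2] "saw" : S\PP
    [2,3] "quickly" : (S/(S\PP))\S
  [3,7] S\PP   >
    [3,4] "dog" : (S\PP)/(PP/N)
    [4,7] PP/N   <
      [4,6] S   <
        [4,5] "which" : NP
        [5,6] "this" : S\NP
      [6,7] "under" : (PP/N)\S

S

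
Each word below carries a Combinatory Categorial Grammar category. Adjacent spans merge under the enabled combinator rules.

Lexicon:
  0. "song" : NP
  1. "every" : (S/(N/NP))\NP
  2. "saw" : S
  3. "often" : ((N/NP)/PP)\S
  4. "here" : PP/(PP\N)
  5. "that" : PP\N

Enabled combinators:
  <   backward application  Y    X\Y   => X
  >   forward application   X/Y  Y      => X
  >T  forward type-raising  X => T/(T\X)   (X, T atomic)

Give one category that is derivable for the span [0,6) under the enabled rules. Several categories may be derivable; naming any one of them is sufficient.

[0,6] S   >
  [0,2] S/(N/NP)   <
    [0,1] "song" : NP
    [1,2] "every" : (S/(N/NP))\NP
  [2,6] N/NP   >
    [2,4] (N/NP)/PP   <
      [2,3] "saw" : S
      [3,4] "often" : ((N/NP)/PP)\S
    [4,6] PP   >
      [4,5] "here" : PP/(PP\N)
      [5,6] "that" : PP\N

S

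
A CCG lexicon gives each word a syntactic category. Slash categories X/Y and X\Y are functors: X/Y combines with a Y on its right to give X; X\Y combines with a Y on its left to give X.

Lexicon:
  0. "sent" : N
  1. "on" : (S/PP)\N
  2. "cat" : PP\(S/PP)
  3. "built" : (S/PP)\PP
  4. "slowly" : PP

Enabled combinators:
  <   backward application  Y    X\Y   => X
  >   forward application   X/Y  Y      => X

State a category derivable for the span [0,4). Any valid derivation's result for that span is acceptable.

S/PP

[0,5] S   >
  [0,4] S/PP   <
    [0,3] PP   <
      [0,2] S/PP   <
        [0,1] "sent" : N
        [1,2] "on" : (S/PP)\N
      [2,3] "cat" : PP\(S/PP)
    [3,4] "built" : (S/PP)\PP
  [4,5] "slowly" : PP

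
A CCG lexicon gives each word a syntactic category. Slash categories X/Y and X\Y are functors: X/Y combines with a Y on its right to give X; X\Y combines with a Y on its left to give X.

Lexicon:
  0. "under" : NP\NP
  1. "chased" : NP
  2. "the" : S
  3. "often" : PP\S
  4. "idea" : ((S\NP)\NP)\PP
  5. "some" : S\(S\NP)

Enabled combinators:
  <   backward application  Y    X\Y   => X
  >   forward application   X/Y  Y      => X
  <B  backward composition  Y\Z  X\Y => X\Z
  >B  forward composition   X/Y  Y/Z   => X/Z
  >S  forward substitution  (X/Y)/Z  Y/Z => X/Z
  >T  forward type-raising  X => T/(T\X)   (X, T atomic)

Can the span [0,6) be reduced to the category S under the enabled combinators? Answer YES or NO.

YES

[0,6] S   <
  [0,5] S\NP   <B
    [0,1] "under" : NP\NP
    [1,5] S\NP   <
      [1,2] "chased" : NP
      [2,5] (S\NP)\NP   <
        [2,4] PP   >
          [2,3] PP/(PP\S)   >T
            [2,3] "the" : S
          [3,4] "often" : PP\S
        [4,5] "idea" : ((S\NP)\NP)\PP
  [5,6] "some" : S\(S\NP)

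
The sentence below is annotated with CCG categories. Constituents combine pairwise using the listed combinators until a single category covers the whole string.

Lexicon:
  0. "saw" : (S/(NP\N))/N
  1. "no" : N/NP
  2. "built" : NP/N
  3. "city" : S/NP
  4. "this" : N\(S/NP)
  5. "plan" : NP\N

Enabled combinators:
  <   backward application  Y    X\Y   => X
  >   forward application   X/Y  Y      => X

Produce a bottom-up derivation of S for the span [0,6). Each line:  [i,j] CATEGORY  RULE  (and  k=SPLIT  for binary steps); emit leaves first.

[0,6] S   >
  [0,5] S/(NP\N)   >
    [0,1] "saw" : (S/(NP\N))/N
    [1,5] N   >
      [1,2] "no" : N/NP
      [2,5] NP   >
        [2,3] "built" : NP/N
        [3,5] N   <
          [3,4] "city" : S/NP
          [4,5] "this" : N\(S/NP)
  [5,6] "plan" : NP\N

[0,1] (S/(NP\N))/N  lex  "saw"
[1,2] N/NP  lex  "no"
[2,3] NP/N  lex  "built"
[3,4] S/NP  lex  "city"
[4,5] N\(S/NP)  lex  "this"
[3,5] N  <  k=4
[2,5] NP  >  k=3
[1,5] N  >  k=2
[0,5] S/(NP\N)  >  k=1
[5,6] NP\N  lex  "plan"
[0,6] S  >  k=5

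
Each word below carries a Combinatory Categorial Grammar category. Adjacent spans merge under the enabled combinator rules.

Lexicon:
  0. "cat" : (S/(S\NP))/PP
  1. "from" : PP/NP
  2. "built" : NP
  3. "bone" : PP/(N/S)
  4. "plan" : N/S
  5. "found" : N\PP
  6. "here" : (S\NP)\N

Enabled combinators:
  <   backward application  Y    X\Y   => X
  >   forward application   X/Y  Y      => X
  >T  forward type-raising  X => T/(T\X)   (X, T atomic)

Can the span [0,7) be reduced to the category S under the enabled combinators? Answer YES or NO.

YES

[0,7] S   >
  [0,3] S/(S\NP)   >
    [0,1] "cat" : (S/(S\NP))/PP
    [1,3] PP   >
      [1,2] "from" : PP/NP
      [2,3] "built" : NP
  [3,7] S\NP   <
    [3,6] N   <
      [3,5] PP   >
        [3,4] "bone" : PP/(N/S)
        [4,5] "plan" : N/S
      [5,6] "found" : N\PP
    [6,7] "here" : (S\NP)\N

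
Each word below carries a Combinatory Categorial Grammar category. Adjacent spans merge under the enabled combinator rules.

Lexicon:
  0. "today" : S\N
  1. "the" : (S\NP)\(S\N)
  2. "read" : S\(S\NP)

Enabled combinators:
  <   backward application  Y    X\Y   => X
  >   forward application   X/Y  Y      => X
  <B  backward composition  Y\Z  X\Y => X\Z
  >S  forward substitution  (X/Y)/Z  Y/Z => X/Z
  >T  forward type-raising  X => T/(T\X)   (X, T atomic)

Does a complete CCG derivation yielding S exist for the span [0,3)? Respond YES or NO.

YES

[0,3] S   <
  [0,2] S\NP   <
    [0,1] "today" : S\N
    [1,2] "the" : (S\NP)\(S\N)
  [2,3] "read" : S\(S\NP)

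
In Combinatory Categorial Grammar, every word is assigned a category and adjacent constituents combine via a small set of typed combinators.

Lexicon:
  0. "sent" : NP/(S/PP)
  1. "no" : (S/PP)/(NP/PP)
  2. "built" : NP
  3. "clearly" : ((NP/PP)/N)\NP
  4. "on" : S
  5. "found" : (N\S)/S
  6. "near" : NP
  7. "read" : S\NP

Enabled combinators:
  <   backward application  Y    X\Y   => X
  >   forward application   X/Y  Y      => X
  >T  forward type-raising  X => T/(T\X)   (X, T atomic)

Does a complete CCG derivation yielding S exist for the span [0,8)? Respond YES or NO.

NO

NP/(S/PP) (S/PP)/(NP/PP) NP ((NP/PP)/N)\NP S (N\S)/S NP S\NP
CKY chart[0,8] = {N/(N\NP), NP, NP/(NP\NP), PP/(PP\NP), S/(S\NP)}; S ∉ chart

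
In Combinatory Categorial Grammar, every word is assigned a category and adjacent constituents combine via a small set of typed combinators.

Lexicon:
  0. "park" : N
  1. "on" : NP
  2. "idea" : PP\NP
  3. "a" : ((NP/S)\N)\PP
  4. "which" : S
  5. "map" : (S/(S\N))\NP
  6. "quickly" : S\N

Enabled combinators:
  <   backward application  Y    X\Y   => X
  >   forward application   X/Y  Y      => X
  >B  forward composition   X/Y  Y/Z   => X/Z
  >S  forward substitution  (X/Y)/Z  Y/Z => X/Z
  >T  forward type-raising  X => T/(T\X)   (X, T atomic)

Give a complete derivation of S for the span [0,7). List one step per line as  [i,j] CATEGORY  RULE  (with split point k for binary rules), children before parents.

[0,7] S   >
  [0,6] S/(S\N)   <
    [0,5] NP   >
      [0,4] NP/S   <
        [0,1] "park" : N
        [1,4] (NP/S)\N   <
          [1,3] PP   >
            [1,2] PP/(PP\NP)   >T
              [1,2] "on" : NP
            [2,3] "idea" : PP\NP
          [3,4] "a" : ((NP/S)\N)\PP
      [4,5] "which" : S
    [5,6] "map" : (S/(S\N))\NP
  [6,7] "quickly" : S\N

[0,1] N  lex  "park"
[1,2] NP  lex  "on"
[1,2] PP/(PP\NP)  >T
[2,3] PP\NP  lex  "idea"
[1,3] PP  >  k=2
[3,4] ((NP/S)\N)\PP  lex  "a"
[1,4] (NP/S)\N  <  k=3
[0,4] NP/S  <  k=1
[4,5] S  lex  "which"
[0,5] NP  >  k=4
[5,6] (S/(S\N))\NP  lex  "map"
[0,6] S/(S\N)  <  k=5
[6,7] S\N  lex  "quickly"
[0,7] S  >  k=6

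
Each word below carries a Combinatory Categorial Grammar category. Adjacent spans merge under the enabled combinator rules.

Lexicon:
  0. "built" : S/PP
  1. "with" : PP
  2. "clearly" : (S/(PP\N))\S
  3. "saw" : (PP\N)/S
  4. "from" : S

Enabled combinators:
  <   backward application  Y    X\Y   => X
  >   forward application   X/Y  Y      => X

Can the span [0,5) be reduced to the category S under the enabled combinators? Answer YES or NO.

[0,5] S   >
  [0,3] S/(PP\N)   <
    [0,2] S   >
      [0,1] "built" : S/PP
      [1,2] "with" : PP
    [2,3] "clearly" : (S/(PP\N))\S
  [3,5] PP\N   >
    [3,4] "saw" : (PP\N)/S
    [4,5] "from" : S

YES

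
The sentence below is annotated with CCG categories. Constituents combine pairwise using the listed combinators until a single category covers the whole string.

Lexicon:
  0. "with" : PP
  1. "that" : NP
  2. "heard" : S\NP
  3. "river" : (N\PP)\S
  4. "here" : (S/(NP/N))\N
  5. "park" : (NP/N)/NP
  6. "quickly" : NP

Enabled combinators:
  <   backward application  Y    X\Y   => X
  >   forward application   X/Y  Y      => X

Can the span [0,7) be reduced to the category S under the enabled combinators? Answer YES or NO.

[0,7] S   >
  [0,5] S/(NP/N)   <
    [0,4] N   <
      [0,1] "with" : PP
      [1,4] N\PP   <
        [1,3] S   <
          [1,2] "that" : NP
          [2,3] "heard" : S\NP
        [3,4] "river" : (N\PP)\S
    [4,5] "here" : (S/(NP/N))\N
  [5,7] NP/N   >
    [5,6] "park" : (NP/N)/NP
    [6,7] "quickly" : NP

YES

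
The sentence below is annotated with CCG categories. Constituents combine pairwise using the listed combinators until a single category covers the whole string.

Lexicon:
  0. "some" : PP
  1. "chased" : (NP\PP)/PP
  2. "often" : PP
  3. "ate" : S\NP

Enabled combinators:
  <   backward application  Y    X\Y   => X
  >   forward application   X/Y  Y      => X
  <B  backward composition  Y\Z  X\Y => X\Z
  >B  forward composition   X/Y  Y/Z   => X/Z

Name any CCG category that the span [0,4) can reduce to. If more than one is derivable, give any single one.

[0,4] S   <
  [0,3] NP   <
    [0,1] "some" : PP
    [1,3] NP\PP   >
      [1,2] "chased" : (NP\PP)/PP
      [2,3] "often" : PP
  [3,4] "ate" : S\NP

S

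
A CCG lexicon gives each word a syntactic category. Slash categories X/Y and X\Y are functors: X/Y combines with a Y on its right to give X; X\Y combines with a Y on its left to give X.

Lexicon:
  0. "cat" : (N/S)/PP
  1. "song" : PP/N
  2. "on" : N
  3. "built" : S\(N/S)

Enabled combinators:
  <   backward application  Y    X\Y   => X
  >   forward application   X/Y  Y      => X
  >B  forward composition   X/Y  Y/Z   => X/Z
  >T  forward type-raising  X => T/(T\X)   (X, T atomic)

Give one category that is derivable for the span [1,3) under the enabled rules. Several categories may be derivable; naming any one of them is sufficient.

PP

[0,4] S   <
  [0,3] N/S   >
    [0,1] "cat" : (N/S)/PP
    [1,3] PP   >
      [1,2] "song" : PP/N
      [2,3] "on" : N
  [3,4] "built" : S\(N/S)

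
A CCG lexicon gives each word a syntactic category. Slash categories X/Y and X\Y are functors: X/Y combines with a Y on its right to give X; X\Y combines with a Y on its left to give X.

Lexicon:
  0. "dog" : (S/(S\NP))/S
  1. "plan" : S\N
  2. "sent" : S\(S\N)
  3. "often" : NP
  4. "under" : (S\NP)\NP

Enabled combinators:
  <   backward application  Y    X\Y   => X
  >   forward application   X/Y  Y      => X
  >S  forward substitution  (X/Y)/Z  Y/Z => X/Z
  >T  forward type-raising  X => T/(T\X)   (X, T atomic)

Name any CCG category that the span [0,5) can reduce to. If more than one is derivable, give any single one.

S

[0,5] S   >
  [0,3] S/(S\NP)   >
    [0,1] "dog" : (S/(S\NP))/S
    [1,3] S   <
      [1,2] "plan" : S\N
      [2,3] "sent" : S\(S\N)
  [3,5] S\NP   <
    [3,4] "often" : NP
    [4,5] "under" : (S\NP)\NP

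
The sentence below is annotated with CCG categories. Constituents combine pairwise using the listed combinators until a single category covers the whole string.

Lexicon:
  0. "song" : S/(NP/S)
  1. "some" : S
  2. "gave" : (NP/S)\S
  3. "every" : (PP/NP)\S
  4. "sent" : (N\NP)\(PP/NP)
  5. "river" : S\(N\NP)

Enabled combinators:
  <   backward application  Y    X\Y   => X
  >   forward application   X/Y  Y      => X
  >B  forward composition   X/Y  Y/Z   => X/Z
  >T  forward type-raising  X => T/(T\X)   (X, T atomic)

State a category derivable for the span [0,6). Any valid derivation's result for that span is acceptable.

S

[0,6] S   <
  [0,5] N\NP   <
    [0,4] PP/NP   <
      [0,3] S   >
        [0,1] "song" : S/(NP/S)
        [1,3] NP/S   <
          [1,2] "some" : S
          [2,3] "gave" : (NP/S)\S
      [3,4] "every" : (PP/NP)\S
    [4,5] "sent" : (N\NP)\(PP/NP)
  [5,6] "river" : S\(N\NP)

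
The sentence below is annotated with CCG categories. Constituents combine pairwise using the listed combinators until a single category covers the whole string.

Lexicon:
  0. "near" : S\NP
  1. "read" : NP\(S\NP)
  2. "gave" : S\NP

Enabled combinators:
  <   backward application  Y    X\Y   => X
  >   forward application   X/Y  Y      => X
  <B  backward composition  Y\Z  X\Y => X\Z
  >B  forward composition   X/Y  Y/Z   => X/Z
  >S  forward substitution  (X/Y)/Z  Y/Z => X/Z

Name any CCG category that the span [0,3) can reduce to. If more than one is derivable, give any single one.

S

[0,3] S   <
  [0,2] NP   <
    [0,1] "near" : S\NP
    [1,2] "read" : NP\(S\NP)
  [2,3] "gave" : S\NP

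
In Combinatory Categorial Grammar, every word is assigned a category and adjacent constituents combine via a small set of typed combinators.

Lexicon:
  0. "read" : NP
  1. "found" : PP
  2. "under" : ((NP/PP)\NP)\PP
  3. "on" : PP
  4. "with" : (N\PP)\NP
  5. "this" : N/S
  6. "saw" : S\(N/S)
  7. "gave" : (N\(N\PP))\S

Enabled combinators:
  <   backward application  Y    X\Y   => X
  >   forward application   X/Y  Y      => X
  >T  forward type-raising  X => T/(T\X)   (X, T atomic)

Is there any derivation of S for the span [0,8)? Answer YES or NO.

NP PP ((NP/PP)\NP)\PP PP (N\PP)\NP N/S S\(N/S) (N\(N\PP))\S
CKY chart[0,8] = {N, N/(N\N), NP/(NP\N), PP/(PP\N), S/(S\N)}; S ∉ chart

NO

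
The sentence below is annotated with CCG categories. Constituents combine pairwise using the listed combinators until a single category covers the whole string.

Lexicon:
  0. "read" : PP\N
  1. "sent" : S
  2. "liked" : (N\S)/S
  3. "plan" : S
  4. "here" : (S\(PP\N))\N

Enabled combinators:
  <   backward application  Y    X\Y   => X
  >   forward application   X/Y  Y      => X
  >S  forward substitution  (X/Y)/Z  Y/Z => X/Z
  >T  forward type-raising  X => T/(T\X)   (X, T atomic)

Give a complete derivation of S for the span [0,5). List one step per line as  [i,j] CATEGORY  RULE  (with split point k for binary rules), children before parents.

[0,1] PP\N  lex  "read"
[1,2] S  lex  "sent"
[2,3] (N\S)/S  lex  "liked"
[3,4] S  lex  "plan"
[2,4] N\S  >  k=3
[1,4] N  <  k=2
[4,5] (S\(PP\N))\N  lex  "here"
[1,5] S\(PP\N)  <  k=4
[0,5] S  <  k=1

[0,5] S   <
  [0,1] "read" : PP\N
  [1,5] S\(PP\N)   <
    [1,4] N   <
      [1,2] "sent" : S
      [2,4] N\S   >
        [2,3] "liked" : (N\S)/S
        [3,4] "plan" : S
    [4,5] "here" : (S\(PP\N))\N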